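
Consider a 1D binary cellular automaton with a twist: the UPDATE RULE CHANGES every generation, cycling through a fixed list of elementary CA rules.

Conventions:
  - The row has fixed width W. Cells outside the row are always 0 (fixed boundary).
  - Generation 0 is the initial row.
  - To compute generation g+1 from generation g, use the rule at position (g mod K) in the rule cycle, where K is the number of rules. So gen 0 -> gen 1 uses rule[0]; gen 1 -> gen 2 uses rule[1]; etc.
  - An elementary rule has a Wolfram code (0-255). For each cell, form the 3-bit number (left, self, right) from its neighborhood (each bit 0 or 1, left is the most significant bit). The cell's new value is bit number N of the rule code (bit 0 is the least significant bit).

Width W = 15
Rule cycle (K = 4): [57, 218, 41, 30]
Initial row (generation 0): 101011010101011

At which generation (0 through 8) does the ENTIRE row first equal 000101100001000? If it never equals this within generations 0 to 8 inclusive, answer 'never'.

Gen 0: 101011010101011
Gen 1 (rule 57): 010110101010110
Gen 2 (rule 218): 100110000000111
Gen 3 (rule 41): 000100111110100
Gen 4 (rule 30): 001111100000110
Gen 5 (rule 57): 101000011110101
Gen 6 (rule 218): 000100111110000
Gen 7 (rule 41): 110000100000111
Gen 8 (rule 30): 101001110001100

Answer: never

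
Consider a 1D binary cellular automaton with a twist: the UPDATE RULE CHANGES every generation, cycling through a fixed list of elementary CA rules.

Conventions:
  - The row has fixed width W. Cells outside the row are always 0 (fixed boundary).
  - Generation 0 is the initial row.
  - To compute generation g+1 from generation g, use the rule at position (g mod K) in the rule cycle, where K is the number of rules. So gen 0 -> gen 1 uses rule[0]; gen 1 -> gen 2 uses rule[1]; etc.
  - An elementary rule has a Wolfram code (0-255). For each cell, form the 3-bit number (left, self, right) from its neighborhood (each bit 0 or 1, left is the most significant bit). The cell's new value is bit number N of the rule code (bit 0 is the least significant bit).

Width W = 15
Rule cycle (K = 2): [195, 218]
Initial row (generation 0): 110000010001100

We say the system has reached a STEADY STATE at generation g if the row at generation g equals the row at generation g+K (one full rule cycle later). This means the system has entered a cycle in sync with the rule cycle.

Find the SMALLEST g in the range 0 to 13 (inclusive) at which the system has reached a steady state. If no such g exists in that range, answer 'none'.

Gen 0: 110000010001100
Gen 1 (rule 195): 010111100110101
Gen 2 (rule 218): 100111111110000
Gen 3 (rule 195): 001011111110111
Gen 4 (rule 218): 010011111110111
Gen 5 (rule 195): 100101111110011
Gen 6 (rule 218): 011001111111111
Gen 7 (rule 195): 101010111111111
Gen 8 (rule 218): 000000111111111
Gen 9 (rule 195): 111111011111111
Gen 10 (rule 218): 111111011111111
Gen 11 (rule 195): 011111001111111
Gen 12 (rule 218): 111111111111111
Gen 13 (rule 195): 011111111111111
Gen 14 (rule 218): 111111111111111
Gen 15 (rule 195): 011111111111111

Answer: 12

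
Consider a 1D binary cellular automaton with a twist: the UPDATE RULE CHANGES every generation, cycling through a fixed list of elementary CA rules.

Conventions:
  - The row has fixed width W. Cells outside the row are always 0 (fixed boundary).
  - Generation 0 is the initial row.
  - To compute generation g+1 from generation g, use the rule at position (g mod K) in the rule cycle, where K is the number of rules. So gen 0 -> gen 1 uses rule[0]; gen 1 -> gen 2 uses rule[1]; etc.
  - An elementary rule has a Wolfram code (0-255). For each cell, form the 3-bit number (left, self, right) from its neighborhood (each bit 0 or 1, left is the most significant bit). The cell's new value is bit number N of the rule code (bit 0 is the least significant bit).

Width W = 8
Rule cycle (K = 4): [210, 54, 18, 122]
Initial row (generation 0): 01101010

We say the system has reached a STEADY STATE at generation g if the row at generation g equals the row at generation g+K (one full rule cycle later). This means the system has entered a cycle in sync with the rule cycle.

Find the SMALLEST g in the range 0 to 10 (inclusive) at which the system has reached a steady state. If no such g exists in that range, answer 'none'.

Gen 0: 01101010
Gen 1 (rule 210): 10100001
Gen 2 (rule 54): 11110011
Gen 3 (rule 18): 00001100
Gen 4 (rule 122): 00011110
Gen 5 (rule 210): 00101111
Gen 6 (rule 54): 01110000
Gen 7 (rule 18): 10001000
Gen 8 (rule 122): 01010100
Gen 9 (rule 210): 10000010
Gen 10 (rule 54): 11000111
Gen 11 (rule 18): 00101000
Gen 12 (rule 122): 01010100
Gen 13 (rule 210): 10000010
Gen 14 (rule 54): 11000111

Answer: 8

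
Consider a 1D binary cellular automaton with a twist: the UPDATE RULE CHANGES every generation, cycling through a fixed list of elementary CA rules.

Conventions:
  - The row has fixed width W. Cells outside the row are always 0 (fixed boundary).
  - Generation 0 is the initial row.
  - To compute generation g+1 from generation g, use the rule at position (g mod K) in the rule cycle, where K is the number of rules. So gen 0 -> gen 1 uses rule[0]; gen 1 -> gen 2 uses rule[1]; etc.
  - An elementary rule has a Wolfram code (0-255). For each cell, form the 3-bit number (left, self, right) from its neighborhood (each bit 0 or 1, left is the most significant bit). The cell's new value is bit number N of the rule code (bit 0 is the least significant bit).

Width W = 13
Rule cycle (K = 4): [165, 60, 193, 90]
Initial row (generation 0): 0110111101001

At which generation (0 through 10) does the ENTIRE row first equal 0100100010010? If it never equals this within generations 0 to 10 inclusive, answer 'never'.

Gen 0: 0110111101001
Gen 1 (rule 165): 0001011011001
Gen 2 (rule 60): 0001110110101
Gen 3 (rule 193): 1100110010000
Gen 4 (rule 90): 1111111101000
Gen 5 (rule 165): 0111111011011
Gen 6 (rule 60): 0100000110110
Gen 7 (rule 193): 0001110010010
Gen 8 (rule 90): 0011011101101
Gen 9 (rule 165): 1000101010011
Gen 10 (rule 60): 1100111111010

Answer: never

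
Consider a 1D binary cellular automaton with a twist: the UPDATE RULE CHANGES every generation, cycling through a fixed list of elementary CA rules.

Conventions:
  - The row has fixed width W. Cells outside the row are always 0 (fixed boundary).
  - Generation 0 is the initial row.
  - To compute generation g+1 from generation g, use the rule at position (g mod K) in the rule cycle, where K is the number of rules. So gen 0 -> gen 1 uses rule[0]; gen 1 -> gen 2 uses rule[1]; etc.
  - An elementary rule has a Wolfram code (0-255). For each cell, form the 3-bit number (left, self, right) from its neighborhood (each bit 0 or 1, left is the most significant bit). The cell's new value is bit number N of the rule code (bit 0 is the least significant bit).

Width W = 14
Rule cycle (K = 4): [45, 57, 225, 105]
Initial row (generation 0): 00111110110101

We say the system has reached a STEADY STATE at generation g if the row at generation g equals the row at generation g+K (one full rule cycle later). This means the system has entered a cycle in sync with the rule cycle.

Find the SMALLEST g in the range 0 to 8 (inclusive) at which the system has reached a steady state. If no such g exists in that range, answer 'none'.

Answer: none

Derivation:
Gen 0: 00111110110101
Gen 1 (rule 45): 10100001101111
Gen 2 (rule 57): 01011101011000
Gen 3 (rule 225): 00101110101011
Gen 4 (rule 105): 10011011010111
Gen 5 (rule 45): 10010110111100
Gen 6 (rule 57): 01001101100011
Gen 7 (rule 225): 00000110101001
Gen 8 (rule 105): 11110111010000
Gen 9 (rule 45): 10001100110111
Gen 10 (rule 57): 01101010101100
Gen 11 (rule 225): 00110101010101
Gen 12 (rule 105): 10111010101010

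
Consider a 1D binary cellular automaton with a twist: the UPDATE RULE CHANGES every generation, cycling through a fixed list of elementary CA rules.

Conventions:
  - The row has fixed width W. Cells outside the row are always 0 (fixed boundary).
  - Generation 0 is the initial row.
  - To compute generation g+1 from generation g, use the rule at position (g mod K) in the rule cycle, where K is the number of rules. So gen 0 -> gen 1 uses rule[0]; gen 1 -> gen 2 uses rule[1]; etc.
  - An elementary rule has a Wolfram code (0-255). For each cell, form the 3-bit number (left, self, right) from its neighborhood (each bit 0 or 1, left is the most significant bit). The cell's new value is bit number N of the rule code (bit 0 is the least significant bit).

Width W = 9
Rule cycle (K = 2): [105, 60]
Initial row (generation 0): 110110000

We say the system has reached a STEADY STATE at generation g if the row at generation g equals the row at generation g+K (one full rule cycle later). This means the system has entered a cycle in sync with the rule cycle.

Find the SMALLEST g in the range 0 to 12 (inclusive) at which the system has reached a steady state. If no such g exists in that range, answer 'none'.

Answer: none

Derivation:
Gen 0: 110110000
Gen 1 (rule 105): 111110111
Gen 2 (rule 60): 100001100
Gen 3 (rule 105): 001101101
Gen 4 (rule 60): 001011011
Gen 5 (rule 105): 100111111
Gen 6 (rule 60): 110100000
Gen 7 (rule 105): 111001111
Gen 8 (rule 60): 100101000
Gen 9 (rule 105): 000010011
Gen 10 (rule 60): 000011010
Gen 11 (rule 105): 111011100
Gen 12 (rule 60): 100110010
Gen 13 (rule 105): 000110000
Gen 14 (rule 60): 000101000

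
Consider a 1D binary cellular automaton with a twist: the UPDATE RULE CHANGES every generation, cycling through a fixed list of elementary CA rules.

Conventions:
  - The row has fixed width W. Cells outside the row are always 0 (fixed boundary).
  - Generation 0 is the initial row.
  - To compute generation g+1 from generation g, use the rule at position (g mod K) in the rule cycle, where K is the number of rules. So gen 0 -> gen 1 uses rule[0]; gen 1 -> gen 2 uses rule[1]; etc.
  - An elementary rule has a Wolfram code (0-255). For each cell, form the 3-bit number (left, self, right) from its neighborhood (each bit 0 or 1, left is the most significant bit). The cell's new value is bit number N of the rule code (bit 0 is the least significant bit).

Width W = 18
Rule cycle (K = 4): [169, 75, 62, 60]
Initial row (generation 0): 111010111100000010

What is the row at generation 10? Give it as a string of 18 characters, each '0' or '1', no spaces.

Gen 0: 111010111100000010
Gen 1 (rule 169): 110101111001111000
Gen 2 (rule 75): 110001001011001011
Gen 3 (rule 62): 101011111110111110
Gen 4 (rule 60): 111110000001100001
Gen 5 (rule 169): 111100111101001100
Gen 6 (rule 75): 100101100100011101
Gen 7 (rule 62): 111111011110110011
Gen 8 (rule 60): 100000110001101010
Gen 9 (rule 169): 001110100101010100
Gen 10 (rule 75): 111010001000000001

Answer: 111010001000000001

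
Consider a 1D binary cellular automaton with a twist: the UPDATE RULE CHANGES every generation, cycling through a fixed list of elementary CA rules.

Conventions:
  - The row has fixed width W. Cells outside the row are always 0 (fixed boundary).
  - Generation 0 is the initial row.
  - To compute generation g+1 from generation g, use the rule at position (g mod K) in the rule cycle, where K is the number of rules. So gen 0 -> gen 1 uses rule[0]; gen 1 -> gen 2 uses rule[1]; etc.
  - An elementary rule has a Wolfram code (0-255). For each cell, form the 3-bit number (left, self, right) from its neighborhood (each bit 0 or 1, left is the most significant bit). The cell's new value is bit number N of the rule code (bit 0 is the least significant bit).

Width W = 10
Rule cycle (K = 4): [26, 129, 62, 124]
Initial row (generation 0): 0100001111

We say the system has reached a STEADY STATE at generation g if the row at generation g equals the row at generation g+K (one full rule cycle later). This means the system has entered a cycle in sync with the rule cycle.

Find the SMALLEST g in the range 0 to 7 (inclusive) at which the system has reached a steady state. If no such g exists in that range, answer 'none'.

Gen 0: 0100001111
Gen 1 (rule 26): 1010011000
Gen 2 (rule 129): 0000000011
Gen 3 (rule 62): 0000000110
Gen 4 (rule 124): 0000000111
Gen 5 (rule 26): 0000001100
Gen 6 (rule 129): 1111100001
Gen 7 (rule 62): 1000010011
Gen 8 (rule 124): 1100011011
Gen 9 (rule 26): 1010110010
Gen 10 (rule 129): 0000000000
Gen 11 (rule 62): 0000000000

Answer: none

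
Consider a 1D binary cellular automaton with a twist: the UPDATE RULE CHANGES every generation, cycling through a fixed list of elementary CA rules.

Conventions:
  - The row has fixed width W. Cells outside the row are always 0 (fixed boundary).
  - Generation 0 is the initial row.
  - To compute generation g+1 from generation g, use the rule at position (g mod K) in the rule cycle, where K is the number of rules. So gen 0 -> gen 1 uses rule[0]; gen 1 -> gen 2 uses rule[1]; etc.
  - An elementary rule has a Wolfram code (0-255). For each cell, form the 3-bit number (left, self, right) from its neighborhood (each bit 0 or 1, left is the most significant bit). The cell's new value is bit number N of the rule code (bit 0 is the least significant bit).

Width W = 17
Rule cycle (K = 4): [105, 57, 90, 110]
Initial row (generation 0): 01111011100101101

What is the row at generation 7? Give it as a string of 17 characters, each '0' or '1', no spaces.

Answer: 00011111111110110

Derivation:
Gen 0: 01111011100101101
Gen 1 (rule 105): 01001110100011110
Gen 2 (rule 57): 00101001011010001
Gen 3 (rule 90): 01000110011001010
Gen 4 (rule 110): 11001110111011110
Gen 5 (rule 105): 11001011101110010
Gen 6 (rule 57): 10100110011001001
Gen 7 (rule 90): 00011111111110110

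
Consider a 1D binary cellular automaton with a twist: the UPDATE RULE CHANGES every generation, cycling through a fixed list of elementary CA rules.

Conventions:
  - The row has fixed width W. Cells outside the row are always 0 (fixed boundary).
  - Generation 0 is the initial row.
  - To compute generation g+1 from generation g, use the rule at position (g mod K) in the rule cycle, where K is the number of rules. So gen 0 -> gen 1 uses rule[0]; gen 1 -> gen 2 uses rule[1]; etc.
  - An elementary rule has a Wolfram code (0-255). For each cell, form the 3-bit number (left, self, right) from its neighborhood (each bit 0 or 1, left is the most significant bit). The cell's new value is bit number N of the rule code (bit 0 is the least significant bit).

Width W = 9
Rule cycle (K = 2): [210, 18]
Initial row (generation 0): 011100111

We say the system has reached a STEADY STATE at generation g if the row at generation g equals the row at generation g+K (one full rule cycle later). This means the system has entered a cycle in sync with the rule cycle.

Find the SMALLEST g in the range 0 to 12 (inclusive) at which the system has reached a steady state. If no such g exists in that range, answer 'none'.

Answer: 2

Derivation:
Gen 0: 011100111
Gen 1 (rule 210): 101111011
Gen 2 (rule 18): 000000000
Gen 3 (rule 210): 000000000
Gen 4 (rule 18): 000000000
Gen 5 (rule 210): 000000000
Gen 6 (rule 18): 000000000
Gen 7 (rule 210): 000000000
Gen 8 (rule 18): 000000000
Gen 9 (rule 210): 000000000
Gen 10 (rule 18): 000000000
Gen 11 (rule 210): 000000000
Gen 12 (rule 18): 000000000
Gen 13 (rule 210): 000000000
Gen 14 (rule 18): 000000000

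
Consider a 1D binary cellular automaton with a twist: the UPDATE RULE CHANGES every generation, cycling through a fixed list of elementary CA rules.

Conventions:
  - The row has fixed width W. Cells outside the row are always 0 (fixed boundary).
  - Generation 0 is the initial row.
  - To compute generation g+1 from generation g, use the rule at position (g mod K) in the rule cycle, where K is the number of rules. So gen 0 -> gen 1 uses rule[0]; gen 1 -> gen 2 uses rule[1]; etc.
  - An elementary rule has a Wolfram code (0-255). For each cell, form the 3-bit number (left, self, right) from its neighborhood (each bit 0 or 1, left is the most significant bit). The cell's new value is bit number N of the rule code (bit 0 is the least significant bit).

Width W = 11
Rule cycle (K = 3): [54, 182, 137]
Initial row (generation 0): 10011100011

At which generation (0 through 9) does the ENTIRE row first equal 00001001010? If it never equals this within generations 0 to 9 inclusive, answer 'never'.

Gen 0: 10011100011
Gen 1 (rule 54): 11100010100
Gen 2 (rule 182): 01010111110
Gen 3 (rule 137): 00000111100
Gen 4 (rule 54): 00001000010
Gen 5 (rule 182): 00011100111
Gen 6 (rule 137): 11011000110
Gen 7 (rule 54): 00100101001
Gen 8 (rule 182): 01111111111
Gen 9 (rule 137): 01111111110

Answer: never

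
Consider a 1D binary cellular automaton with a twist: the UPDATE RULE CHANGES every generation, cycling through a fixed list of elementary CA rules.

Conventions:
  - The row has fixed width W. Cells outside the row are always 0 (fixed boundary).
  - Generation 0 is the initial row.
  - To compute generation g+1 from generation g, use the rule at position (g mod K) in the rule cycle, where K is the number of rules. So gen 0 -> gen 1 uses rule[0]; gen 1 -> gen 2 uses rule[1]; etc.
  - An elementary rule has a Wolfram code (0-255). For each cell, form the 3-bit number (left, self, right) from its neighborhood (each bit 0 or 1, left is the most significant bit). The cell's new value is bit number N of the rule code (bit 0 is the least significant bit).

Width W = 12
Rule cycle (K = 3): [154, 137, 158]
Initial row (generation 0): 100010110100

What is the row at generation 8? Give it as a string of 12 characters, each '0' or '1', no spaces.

Answer: 110010010001

Derivation:
Gen 0: 100010110100
Gen 1 (rule 154): 010100100010
Gen 2 (rule 137): 000000001000
Gen 3 (rule 158): 000000011100
Gen 4 (rule 154): 000000111010
Gen 5 (rule 137): 111110110000
Gen 6 (rule 158): 111100101000
Gen 7 (rule 154): 111011000100
Gen 8 (rule 137): 110010010001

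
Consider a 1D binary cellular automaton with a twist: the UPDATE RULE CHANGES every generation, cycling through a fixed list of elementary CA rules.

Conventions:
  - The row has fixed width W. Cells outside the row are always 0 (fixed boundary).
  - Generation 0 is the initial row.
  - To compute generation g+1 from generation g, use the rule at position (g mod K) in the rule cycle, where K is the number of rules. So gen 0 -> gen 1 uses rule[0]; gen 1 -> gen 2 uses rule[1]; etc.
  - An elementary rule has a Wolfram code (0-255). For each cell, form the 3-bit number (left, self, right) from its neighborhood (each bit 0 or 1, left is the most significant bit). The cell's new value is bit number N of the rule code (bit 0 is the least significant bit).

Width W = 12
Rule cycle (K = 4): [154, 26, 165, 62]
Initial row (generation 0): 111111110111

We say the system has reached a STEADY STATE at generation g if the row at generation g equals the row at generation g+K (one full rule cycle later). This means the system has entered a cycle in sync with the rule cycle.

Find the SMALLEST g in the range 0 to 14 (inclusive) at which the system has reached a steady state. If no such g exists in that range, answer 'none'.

Answer: none

Derivation:
Gen 0: 111111110111
Gen 1 (rule 154): 111111100110
Gen 2 (rule 26): 100000011101
Gen 3 (rule 165): 101111001011
Gen 4 (rule 62): 111000111110
Gen 5 (rule 154): 110101111101
Gen 6 (rule 26): 100001000000
Gen 7 (rule 165): 101101011111
Gen 8 (rule 62): 111011110000
Gen 9 (rule 154): 110011101000
Gen 10 (rule 26): 101110000100
Gen 11 (rule 165): 110100110101
Gen 12 (rule 62): 101111101111
Gen 13 (rule 154): 001111001110
Gen 14 (rule 26): 011000111001
Gen 15 (rule 165): 000010010001
Gen 16 (rule 62): 000111111011
Gen 17 (rule 154): 001111110010
Gen 18 (rule 26): 011000001101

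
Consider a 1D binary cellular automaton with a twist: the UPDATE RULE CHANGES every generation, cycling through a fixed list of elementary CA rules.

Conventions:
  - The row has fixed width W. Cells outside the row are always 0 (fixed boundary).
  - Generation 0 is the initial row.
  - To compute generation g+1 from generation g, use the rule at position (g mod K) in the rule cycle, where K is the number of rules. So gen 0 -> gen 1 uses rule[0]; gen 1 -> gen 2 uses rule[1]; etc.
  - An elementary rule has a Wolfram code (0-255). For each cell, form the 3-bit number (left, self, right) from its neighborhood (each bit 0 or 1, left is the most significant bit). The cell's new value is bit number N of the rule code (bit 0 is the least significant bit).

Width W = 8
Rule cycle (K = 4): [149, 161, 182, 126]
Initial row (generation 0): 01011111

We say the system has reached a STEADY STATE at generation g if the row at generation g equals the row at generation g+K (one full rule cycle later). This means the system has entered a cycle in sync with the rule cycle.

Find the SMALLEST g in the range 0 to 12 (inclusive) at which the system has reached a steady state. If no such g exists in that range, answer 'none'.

Answer: 12

Derivation:
Gen 0: 01011111
Gen 1 (rule 149): 01001110
Gen 2 (rule 161): 00000100
Gen 3 (rule 182): 00001110
Gen 4 (rule 126): 00011011
Gen 5 (rule 149): 11000000
Gen 6 (rule 161): 00011111
Gen 7 (rule 182): 00101110
Gen 8 (rule 126): 01111011
Gen 9 (rule 149): 00110000
Gen 10 (rule 161): 10000111
Gen 11 (rule 182): 11001010
Gen 12 (rule 126): 11111111
Gen 13 (rule 149): 01111110
Gen 14 (rule 161): 00111100
Gen 15 (rule 182): 01011010
Gen 16 (rule 126): 11111111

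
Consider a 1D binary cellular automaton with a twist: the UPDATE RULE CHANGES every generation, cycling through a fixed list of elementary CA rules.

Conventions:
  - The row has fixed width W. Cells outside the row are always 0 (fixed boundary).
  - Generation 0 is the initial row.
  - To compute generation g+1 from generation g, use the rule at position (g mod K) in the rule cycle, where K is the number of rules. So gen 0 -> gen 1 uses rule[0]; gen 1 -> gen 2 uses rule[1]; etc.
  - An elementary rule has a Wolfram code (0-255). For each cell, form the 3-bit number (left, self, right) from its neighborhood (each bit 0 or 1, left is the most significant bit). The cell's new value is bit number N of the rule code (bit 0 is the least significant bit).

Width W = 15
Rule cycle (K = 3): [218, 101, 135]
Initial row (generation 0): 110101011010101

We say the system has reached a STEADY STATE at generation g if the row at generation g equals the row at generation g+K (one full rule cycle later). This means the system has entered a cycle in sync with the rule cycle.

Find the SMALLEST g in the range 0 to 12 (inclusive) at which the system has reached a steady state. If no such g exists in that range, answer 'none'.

Answer: 4

Derivation:
Gen 0: 110101011010101
Gen 1 (rule 218): 110000011000000
Gen 2 (rule 101): 010111001011111
Gen 3 (rule 135): 110010011001110
Gen 4 (rule 218): 111101111111111
Gen 5 (rule 101): 000110000000001
Gen 6 (rule 135): 111000111111111
Gen 7 (rule 218): 111101111111111
Gen 8 (rule 101): 000110000000001
Gen 9 (rule 135): 111000111111111
Gen 10 (rule 218): 111101111111111
Gen 11 (rule 101): 000110000000001
Gen 12 (rule 135): 111000111111111
Gen 13 (rule 218): 111101111111111
Gen 14 (rule 101): 000110000000001
Gen 15 (rule 135): 111000111111111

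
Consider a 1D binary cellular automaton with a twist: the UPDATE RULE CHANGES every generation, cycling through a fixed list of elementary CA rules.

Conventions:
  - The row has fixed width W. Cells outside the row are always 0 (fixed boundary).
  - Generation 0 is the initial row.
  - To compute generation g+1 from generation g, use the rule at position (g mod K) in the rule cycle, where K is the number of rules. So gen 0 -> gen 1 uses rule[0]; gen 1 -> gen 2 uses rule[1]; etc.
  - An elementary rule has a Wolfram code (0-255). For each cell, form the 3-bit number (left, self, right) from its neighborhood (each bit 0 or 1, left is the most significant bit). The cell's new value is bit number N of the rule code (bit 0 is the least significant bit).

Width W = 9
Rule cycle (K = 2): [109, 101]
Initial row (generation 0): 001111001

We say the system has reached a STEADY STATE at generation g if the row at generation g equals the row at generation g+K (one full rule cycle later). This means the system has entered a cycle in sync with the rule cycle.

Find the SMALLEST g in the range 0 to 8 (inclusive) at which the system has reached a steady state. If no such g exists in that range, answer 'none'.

Answer: 1

Derivation:
Gen 0: 001111001
Gen 1 (rule 109): 101001001
Gen 2 (rule 101): 111001001
Gen 3 (rule 109): 101001001
Gen 4 (rule 101): 111001001
Gen 5 (rule 109): 101001001
Gen 6 (rule 101): 111001001
Gen 7 (rule 109): 101001001
Gen 8 (rule 101): 111001001
Gen 9 (rule 109): 101001001
Gen 10 (rule 101): 111001001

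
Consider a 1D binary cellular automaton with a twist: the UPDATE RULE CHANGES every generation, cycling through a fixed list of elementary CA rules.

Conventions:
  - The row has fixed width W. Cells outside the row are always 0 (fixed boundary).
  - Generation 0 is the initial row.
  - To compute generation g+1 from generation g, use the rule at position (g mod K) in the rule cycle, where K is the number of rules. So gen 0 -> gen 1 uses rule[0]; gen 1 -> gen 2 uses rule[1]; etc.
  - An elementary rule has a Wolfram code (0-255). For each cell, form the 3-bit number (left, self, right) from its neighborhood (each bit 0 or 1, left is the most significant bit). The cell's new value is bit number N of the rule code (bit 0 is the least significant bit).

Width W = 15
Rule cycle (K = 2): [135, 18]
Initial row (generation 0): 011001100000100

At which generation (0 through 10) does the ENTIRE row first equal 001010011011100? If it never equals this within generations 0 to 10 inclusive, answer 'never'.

Gen 0: 011001100000100
Gen 1 (rule 135): 100010001111101
Gen 2 (rule 18): 010101010000000
Gen 3 (rule 135): 110101010111111
Gen 4 (rule 18): 000000000000000
Gen 5 (rule 135): 111111111111111
Gen 6 (rule 18): 000000000000000
Gen 7 (rule 135): 111111111111111
Gen 8 (rule 18): 000000000000000
Gen 9 (rule 135): 111111111111111
Gen 10 (rule 18): 000000000000000

Answer: never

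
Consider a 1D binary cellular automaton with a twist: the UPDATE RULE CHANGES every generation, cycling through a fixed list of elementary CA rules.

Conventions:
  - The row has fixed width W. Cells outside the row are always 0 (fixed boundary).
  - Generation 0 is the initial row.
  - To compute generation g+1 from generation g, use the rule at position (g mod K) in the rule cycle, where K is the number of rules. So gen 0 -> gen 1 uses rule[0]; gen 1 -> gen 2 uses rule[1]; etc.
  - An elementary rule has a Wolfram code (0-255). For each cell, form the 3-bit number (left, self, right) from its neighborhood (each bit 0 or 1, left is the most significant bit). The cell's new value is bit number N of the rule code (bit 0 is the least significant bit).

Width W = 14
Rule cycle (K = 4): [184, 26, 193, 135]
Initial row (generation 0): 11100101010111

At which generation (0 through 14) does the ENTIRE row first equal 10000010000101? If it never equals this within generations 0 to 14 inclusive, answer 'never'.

Gen 0: 11100101010111
Gen 1 (rule 184): 11010010101110
Gen 2 (rule 26): 10001100001001
Gen 3 (rule 193): 00100101100000
Gen 4 (rule 135): 11101100001111
Gen 5 (rule 184): 11011010001110
Gen 6 (rule 26): 10010001011001
Gen 7 (rule 193): 00000100001000
Gen 8 (rule 135): 11111101111011
Gen 9 (rule 184): 11111011110110
Gen 10 (rule 26): 10000010000101
Gen 11 (rule 193): 00111000110000
Gen 12 (rule 135): 11010011000111
Gen 13 (rule 184): 10101010100110
Gen 14 (rule 26): 00000000011101

Answer: 10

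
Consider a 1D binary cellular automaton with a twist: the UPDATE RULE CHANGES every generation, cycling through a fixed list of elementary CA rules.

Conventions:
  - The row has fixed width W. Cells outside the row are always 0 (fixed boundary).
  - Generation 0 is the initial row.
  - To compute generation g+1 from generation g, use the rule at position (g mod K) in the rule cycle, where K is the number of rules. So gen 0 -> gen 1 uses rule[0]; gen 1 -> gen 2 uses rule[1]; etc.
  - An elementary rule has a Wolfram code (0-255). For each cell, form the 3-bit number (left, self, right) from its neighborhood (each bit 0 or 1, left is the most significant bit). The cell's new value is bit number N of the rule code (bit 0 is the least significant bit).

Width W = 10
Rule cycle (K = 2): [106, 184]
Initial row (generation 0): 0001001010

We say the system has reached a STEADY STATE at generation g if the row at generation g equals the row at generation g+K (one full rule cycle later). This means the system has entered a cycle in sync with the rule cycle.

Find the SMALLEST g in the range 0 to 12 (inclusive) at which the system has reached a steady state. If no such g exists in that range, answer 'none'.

Answer: 0

Derivation:
Gen 0: 0001001010
Gen 1 (rule 106): 0010010100
Gen 2 (rule 184): 0001001010
Gen 3 (rule 106): 0010010100
Gen 4 (rule 184): 0001001010
Gen 5 (rule 106): 0010010100
Gen 6 (rule 184): 0001001010
Gen 7 (rule 106): 0010010100
Gen 8 (rule 184): 0001001010
Gen 9 (rule 106): 0010010100
Gen 10 (rule 184): 0001001010
Gen 11 (rule 106): 0010010100
Gen 12 (rule 184): 0001001010
Gen 13 (rule 106): 0010010100
Gen 14 (rule 184): 0001001010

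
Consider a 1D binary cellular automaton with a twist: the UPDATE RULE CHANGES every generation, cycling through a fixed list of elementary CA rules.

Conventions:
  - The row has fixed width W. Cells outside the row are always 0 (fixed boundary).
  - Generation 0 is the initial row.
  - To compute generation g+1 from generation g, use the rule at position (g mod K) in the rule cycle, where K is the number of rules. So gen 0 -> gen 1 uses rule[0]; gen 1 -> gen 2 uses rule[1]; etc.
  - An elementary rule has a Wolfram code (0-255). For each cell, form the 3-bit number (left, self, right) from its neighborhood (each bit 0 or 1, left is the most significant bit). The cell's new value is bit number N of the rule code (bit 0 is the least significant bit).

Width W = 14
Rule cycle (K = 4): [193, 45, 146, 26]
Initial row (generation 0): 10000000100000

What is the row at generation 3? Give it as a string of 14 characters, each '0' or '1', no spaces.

Answer: 00010001000100

Derivation:
Gen 0: 10000000100000
Gen 1 (rule 193): 00111110001111
Gen 2 (rule 45): 10100000101000
Gen 3 (rule 146): 00010001000100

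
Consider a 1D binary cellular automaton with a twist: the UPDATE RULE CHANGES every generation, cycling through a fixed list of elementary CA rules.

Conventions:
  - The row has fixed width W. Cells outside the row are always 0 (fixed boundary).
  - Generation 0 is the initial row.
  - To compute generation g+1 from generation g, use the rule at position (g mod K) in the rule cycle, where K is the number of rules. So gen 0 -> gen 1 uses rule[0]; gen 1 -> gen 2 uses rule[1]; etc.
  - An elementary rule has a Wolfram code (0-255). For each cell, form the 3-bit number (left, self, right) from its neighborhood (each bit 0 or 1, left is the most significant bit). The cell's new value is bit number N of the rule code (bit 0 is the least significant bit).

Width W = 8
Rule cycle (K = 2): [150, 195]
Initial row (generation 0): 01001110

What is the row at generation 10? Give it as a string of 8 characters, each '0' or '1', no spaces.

Gen 0: 01001110
Gen 1 (rule 150): 11110101
Gen 2 (rule 195): 01110000
Gen 3 (rule 150): 10101000
Gen 4 (rule 195): 00000011
Gen 5 (rule 150): 00000100
Gen 6 (rule 195): 11111001
Gen 7 (rule 150): 01110111
Gen 8 (rule 195): 10110011
Gen 9 (rule 150): 10001100
Gen 10 (rule 195): 00110101

Answer: 00110101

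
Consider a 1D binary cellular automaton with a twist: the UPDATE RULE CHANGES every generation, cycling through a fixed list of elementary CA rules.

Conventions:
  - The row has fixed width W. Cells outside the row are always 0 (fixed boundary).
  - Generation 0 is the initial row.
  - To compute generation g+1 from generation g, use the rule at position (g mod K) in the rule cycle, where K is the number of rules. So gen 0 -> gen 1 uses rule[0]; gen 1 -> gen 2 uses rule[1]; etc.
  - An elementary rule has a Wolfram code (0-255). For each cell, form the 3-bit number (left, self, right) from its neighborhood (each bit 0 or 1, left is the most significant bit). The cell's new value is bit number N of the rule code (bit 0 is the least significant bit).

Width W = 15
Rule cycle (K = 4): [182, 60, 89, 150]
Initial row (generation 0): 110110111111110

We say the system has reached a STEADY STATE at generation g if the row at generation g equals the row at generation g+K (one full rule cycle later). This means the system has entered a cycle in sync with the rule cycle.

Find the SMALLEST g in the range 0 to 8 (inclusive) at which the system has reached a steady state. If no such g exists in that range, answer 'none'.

Gen 0: 110110111111110
Gen 1 (rule 182): 001001011111101
Gen 2 (rule 60): 001101110000011
Gen 3 (rule 89): 101101011111011
Gen 4 (rule 150): 100001001110000
Gen 5 (rule 182): 110011110101000
Gen 6 (rule 60): 101010001111100
Gen 7 (rule 89): 000001101000111
Gen 8 (rule 150): 000010001101010
Gen 9 (rule 182): 000111010011111
Gen 10 (rule 60): 000100111010000
Gen 11 (rule 89): 110010101001111
Gen 12 (rule 150): 001110101110110

Answer: none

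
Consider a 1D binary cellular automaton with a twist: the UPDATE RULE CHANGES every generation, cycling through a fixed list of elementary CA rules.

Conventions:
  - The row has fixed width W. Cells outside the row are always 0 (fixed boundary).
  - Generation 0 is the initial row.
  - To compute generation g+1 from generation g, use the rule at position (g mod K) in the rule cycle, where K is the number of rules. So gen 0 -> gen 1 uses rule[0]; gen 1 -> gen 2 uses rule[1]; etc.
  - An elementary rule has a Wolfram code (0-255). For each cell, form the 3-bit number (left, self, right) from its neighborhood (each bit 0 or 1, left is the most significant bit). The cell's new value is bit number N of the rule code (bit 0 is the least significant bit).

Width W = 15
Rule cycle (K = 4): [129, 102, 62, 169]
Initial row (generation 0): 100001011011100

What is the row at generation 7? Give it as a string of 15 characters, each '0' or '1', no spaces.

Gen 0: 100001011011100
Gen 1 (rule 129): 001100000001001
Gen 2 (rule 102): 010100000011011
Gen 3 (rule 62): 111110000110110
Gen 4 (rule 169): 111100110101100
Gen 5 (rule 129): 011000000000001
Gen 6 (rule 102): 101000000000011
Gen 7 (rule 62): 111100000000110

Answer: 111100000000110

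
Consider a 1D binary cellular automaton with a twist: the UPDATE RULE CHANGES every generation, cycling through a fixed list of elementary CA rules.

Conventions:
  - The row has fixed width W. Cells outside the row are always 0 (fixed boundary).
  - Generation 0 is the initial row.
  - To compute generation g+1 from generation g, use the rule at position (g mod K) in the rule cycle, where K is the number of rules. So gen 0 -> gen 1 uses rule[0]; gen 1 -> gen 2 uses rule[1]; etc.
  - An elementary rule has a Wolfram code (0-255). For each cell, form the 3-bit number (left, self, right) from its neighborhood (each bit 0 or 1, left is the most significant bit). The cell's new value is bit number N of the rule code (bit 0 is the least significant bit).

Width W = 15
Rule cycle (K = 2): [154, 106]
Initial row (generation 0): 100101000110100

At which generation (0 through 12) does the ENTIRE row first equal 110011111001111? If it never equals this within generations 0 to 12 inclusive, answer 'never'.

Gen 0: 100101000110100
Gen 1 (rule 154): 011000101100010
Gen 2 (rule 106): 111001011100100
Gen 3 (rule 154): 110110011011010
Gen 4 (rule 106): 111110111111100
Gen 5 (rule 154): 111100111111010
Gen 6 (rule 106): 100101100001100
Gen 7 (rule 154): 011001010011010
Gen 8 (rule 106): 111010100111100
Gen 9 (rule 154): 110000011111010
Gen 10 (rule 106): 110000110001100
Gen 11 (rule 154): 101001101011010
Gen 12 (rule 106): 010011110111100

Answer: never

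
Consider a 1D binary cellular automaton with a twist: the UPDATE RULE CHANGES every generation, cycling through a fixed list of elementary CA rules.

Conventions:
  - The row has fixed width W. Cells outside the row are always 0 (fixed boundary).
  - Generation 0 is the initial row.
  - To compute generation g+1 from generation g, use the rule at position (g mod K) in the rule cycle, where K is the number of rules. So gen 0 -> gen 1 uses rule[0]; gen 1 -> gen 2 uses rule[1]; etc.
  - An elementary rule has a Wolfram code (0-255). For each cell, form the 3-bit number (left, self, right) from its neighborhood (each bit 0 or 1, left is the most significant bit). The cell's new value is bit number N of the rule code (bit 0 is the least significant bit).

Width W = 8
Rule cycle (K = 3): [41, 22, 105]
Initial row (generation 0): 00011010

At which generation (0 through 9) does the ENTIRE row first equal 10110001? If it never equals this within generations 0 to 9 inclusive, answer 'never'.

Answer: never

Derivation:
Gen 0: 00011010
Gen 1 (rule 41): 11010100
Gen 2 (rule 22): 00010110
Gen 3 (rule 105): 11001110
Gen 4 (rule 41): 10001000
Gen 5 (rule 22): 11011100
Gen 6 (rule 105): 11110101
Gen 7 (rule 41): 10001010
Gen 8 (rule 22): 11011011
Gen 9 (rule 105): 11111111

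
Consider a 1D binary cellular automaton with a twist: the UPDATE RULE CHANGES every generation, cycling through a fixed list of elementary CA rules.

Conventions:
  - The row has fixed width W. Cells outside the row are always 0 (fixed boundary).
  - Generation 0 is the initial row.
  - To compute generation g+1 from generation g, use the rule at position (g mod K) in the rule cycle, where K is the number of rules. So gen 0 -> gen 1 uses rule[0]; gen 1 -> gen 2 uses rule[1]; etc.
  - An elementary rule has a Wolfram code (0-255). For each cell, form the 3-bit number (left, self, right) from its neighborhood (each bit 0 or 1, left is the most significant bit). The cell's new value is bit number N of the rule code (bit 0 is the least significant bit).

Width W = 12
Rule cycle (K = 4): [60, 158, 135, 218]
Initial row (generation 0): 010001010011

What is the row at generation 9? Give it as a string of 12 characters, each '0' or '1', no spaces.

Answer: 101010001011

Derivation:
Gen 0: 010001010011
Gen 1 (rule 60): 011001111010
Gen 2 (rule 158): 110111110011
Gen 3 (rule 135): 000011100100
Gen 4 (rule 218): 000111111010
Gen 5 (rule 60): 000100000111
Gen 6 (rule 158): 001110001110
Gen 7 (rule 135): 110100110100
Gen 8 (rule 218): 110011110010
Gen 9 (rule 60): 101010001011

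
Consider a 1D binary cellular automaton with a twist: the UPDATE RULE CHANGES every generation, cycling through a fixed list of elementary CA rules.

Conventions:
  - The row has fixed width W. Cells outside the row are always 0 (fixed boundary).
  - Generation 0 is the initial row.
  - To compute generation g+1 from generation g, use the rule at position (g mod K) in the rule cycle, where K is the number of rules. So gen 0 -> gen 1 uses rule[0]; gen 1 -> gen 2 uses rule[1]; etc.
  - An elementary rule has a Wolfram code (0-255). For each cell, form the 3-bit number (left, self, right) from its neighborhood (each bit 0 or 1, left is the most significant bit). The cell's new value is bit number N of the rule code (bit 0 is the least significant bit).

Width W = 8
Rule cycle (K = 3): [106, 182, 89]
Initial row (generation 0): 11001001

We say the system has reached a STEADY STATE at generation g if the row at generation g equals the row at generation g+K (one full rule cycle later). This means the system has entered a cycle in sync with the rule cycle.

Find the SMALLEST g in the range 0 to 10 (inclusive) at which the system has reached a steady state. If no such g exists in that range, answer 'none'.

Answer: 7

Derivation:
Gen 0: 11001001
Gen 1 (rule 106): 11010010
Gen 2 (rule 182): 00111111
Gen 3 (rule 89): 10100001
Gen 4 (rule 106): 01000010
Gen 5 (rule 182): 11100111
Gen 6 (rule 89): 10110101
Gen 7 (rule 106): 01111010
Gen 8 (rule 182): 10110111
Gen 9 (rule 89): 00110101
Gen 10 (rule 106): 01111010
Gen 11 (rule 182): 10110111
Gen 12 (rule 89): 00110101
Gen 13 (rule 106): 01111010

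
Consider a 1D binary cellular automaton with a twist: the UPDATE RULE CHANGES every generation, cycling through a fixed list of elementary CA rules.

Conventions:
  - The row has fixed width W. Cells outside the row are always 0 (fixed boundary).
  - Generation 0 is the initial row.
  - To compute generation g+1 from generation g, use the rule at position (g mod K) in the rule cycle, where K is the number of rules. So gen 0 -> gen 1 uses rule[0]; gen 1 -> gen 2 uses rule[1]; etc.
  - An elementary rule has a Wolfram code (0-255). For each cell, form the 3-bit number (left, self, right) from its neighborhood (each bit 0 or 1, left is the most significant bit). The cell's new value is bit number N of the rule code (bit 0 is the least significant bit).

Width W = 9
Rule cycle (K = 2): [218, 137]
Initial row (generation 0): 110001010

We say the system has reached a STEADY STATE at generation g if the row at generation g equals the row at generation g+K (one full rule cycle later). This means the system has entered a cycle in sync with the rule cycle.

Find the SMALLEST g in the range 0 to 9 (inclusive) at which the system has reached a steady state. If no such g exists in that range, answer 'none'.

Answer: 7

Derivation:
Gen 0: 110001010
Gen 1 (rule 218): 111010001
Gen 2 (rule 137): 110000100
Gen 3 (rule 218): 111001010
Gen 4 (rule 137): 110000000
Gen 5 (rule 218): 111000000
Gen 6 (rule 137): 110011111
Gen 7 (rule 218): 111111111
Gen 8 (rule 137): 111111110
Gen 9 (rule 218): 111111111
Gen 10 (rule 137): 111111110
Gen 11 (rule 218): 111111111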